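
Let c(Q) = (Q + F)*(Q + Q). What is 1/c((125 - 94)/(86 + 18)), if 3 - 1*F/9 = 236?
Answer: -5408/6759767 ≈ -0.00080003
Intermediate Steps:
F = -2097 (F = 27 - 9*236 = 27 - 2124 = -2097)
c(Q) = 2*Q*(-2097 + Q) (c(Q) = (Q - 2097)*(Q + Q) = (-2097 + Q)*(2*Q) = 2*Q*(-2097 + Q))
1/c((125 - 94)/(86 + 18)) = 1/(2*((125 - 94)/(86 + 18))*(-2097 + (125 - 94)/(86 + 18))) = 1/(2*(31/104)*(-2097 + 31/104)) = 1/(2*(31/104)*(-218057/104)) = 1/(-6759767/5408) = -5408/6759767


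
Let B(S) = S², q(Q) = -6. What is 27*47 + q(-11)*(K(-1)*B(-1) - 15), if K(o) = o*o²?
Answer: 1365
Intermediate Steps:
K(o) = o³
27*47 + q(-11)*(K(-1)*B(-1) - 15) = 27*47 - 6*((-1)³*(-1)² - 15) = 1269 - 6*(-1*1 - 15) = 1269 - 6*(-1 - 15) = 1269 - 6*(-16) = 1269 + 96 = 1365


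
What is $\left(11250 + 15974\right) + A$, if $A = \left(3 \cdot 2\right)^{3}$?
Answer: $27440$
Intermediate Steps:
$A = 216$ ($A = 6^{3} = 216$)
$\left(11250 + 15974\right) + A = \left(11250 + 15974\right) + 216 = 27224 + 216 = 27440$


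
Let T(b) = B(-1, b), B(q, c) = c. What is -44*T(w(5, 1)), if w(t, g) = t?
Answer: -220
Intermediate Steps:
T(b) = b
-44*T(w(5, 1)) = -44*5 = -220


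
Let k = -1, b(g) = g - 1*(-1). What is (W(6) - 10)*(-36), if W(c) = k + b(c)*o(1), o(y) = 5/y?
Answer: -864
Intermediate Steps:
b(g) = 1 + g (b(g) = g + 1 = 1 + g)
W(c) = 4 + 5*c (W(c) = -1 + (1 + c)*(5/1) = -1 + (1 + c)*(5*1) = -1 + (1 + c)*5 = -1 + (5 + 5*c) = 4 + 5*c)
(W(6) - 10)*(-36) = ((4 + 5*6) - 10)*(-36) = ((4 + 30) - 10)*(-36) = (34 - 10)*(-36) = 24*(-36) = -864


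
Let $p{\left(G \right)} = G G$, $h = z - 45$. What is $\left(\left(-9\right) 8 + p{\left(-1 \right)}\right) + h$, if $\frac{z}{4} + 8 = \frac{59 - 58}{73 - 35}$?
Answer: $- \frac{2810}{19} \approx -147.89$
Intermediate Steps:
$z = - \frac{606}{19}$ ($z = -32 + 4 \frac{59 - 58}{73 - 35} = -32 + 4 \cdot 1 \cdot \frac{1}{38} = -32 + 4 \cdot \frac{1}{38} = -32 + \frac{2}{19} = - \frac{606}{19} \approx -31.895$)
$h = - \frac{1461}{19}$ ($h = - \frac{606}{19} - 45 = - \frac{1461}{19} \approx -76.895$)
$p{\left(G \right)} = G^{2}$
$\left(\left(-9\right) 8 + p{\left(-1 \right)}\right) + h = \left(\left(-9\right) 8 + \left(-1\right)^{2}\right) - \frac{1461}{19} = \left(-72 + 1\right) - \frac{1461}{19} = -71 - \frac{1461}{19} = - \frac{2810}{19}$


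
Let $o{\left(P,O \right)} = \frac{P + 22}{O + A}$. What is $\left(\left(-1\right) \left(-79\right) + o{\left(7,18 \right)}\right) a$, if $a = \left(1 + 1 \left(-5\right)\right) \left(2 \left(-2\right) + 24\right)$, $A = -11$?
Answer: $- \frac{46560}{7} \approx -6651.4$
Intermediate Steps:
$o{\left(P,O \right)} = \frac{22 + P}{-11 + O}$ ($o{\left(P,O \right)} = \frac{P + 22}{O - 11} = \frac{22 + P}{-11 + O}$)
$a = -80$ ($a = \left(1 - 5\right) \left(-4 + 24\right) = \left(-4\right) 20 = -80$)
$\left(\left(-1\right) \left(-79\right) + o{\left(7,18 \right)}\right) a = \left(\left(-1\right) \left(-79\right) + \frac{22 + 7}{-11 + 18}\right) \left(-80\right) = \left(79 + \frac{1}{7} \cdot 29\right) \left(-80\right) = \left(79 + \frac{29}{7}\right) \left(-80\right) = \frac{582}{7} \left(-80\right) = - \frac{46560}{7}$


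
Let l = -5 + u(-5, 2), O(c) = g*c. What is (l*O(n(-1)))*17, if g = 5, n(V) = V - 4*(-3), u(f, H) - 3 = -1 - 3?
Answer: -5610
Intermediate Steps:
u(f, H) = -1 (u(f, H) = 3 + (-1 - 3) = 3 - 4 = -1)
n(V) = 12 + V (n(V) = V + 12 = 12 + V)
O(c) = 5*c
l = -6 (l = -5 - 1 = -6)
(l*O(n(-1)))*17 = -30*(12 - 1)*17 = -30*11*17 = -6*55*17 = -330*17 = -5610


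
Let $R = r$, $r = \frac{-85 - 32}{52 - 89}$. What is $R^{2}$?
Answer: $\frac{13689}{1369} \approx 9.9993$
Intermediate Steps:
$r = \frac{117}{37}$ ($r = - \frac{117}{-37} = \left(-117\right) \left(- \frac{1}{37}\right) = \frac{117}{37} \approx 3.1622$)
$R = \frac{117}{37} \approx 3.1622$
$R^{2} = \left(\frac{117}{37}\right)^{2} = \frac{13689}{1369}$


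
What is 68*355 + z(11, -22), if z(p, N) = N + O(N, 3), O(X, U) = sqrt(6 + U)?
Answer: 24121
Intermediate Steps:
z(p, N) = 3 + N (z(p, N) = N + sqrt(6 + 3) = N + sqrt(9) = N + 3 = 3 + N)
68*355 + z(11, -22) = 68*355 + (3 - 22) = 24140 - 19 = 24121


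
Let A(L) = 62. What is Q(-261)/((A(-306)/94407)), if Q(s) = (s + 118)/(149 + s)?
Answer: 13500201/6944 ≈ 1944.2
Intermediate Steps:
Q(s) = (118 + s)/(149 + s)
Q(-261)/((A(-306)/94407)) = ((118 - 261)/(149 - 261))/((62/94407)) = (-143/(-112))/((62*(1/94407))) = (-1/112*(-143))/(62/94407) = (143/112)*(94407/62) = 13500201/6944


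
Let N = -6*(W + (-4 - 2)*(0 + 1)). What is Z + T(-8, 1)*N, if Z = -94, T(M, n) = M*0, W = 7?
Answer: -94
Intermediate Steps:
T(M, n) = 0
N = -6 (N = -6*(7 + (-4 - 2)*(0 + 1)) = -6*(7 - 6*1) = -6*(7 - 6) = -6*1 = -6)
Z + T(-8, 1)*N = -94 + 0*(-6) = -94 + 0 = -94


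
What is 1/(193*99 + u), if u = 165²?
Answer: 1/46332 ≈ 2.1583e-5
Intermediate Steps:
u = 27225
1/(193*99 + u) = 1/(193*99 + 27225) = 1/(19107 + 27225) = 1/46332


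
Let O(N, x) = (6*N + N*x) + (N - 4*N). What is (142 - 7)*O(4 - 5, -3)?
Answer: 0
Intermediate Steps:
O(N, x) = 3*N + N*x (O(N, x) = (6*N + N*x) - 3*N = 3*N + N*x)
(142 - 7)*O(4 - 5, -3) = (142 - 7)*((4 - 5)*(3 - 3)) = 135*(-1*0) = 135*0 = 0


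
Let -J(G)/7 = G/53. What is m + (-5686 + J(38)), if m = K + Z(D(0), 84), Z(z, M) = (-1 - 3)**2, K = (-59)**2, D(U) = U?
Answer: -116283/53 ≈ -2194.0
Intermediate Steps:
J(G) = -7*G/53
K = 3481
Z(z, M) = 16 (Z(z, M) = (-4)**2 = 16)
m = 3497 (m = 3481 + 16 = 3497)
m + (-5686 + J(38)) = 3497 + (-5686 - 7/53*38) = 3497 + (-5686 - 266/53) = 3497 - 301624/53 = -116283/53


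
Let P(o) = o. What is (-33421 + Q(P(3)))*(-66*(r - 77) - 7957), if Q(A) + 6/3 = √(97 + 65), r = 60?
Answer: 228446205 - 61515*√2 ≈ 2.2836e+8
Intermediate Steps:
Q(A) = -2 + 9*√2 (Q(A) = -2 + √(97 + 65) = -2 + √162 = -2 + 9*√2)
(-33421 + Q(P(3)))*(-66*(r - 77) - 7957) = (-33421 + (-2 + 9*√2))*(-66*(60 - 77) - 7957) = (-33423 + 9*√2)*(-66*(-17) - 7957) = (-33423 + 9*√2)*(1122 - 7957) = (-33423 + 9*√2)*(-6835) = 228446205 - 61515*√2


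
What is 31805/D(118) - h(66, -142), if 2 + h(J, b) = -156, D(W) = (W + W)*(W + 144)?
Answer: 9801261/61832 ≈ 158.51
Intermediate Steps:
D(W) = 2*W*(144 + W) (D(W) = (2*W)*(144 + W) = 2*W*(144 + W))
h(J, b) = -158 (h(J, b) = -2 - 156 = -158)
31805/D(118) - h(66, -142) = 31805/((2*118*(144 + 118))) - 1*(-158) = 31805/((2*118*262)) + 158 = 31805/61832 + 158 = 9801261/61832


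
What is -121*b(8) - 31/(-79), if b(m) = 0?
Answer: 31/79 ≈ 0.39241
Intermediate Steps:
-121*b(8) - 31/(-79) = -121*0 - 31/(-79) = 0 - 31*(-1/79) = 0 + 31/79 = 31/79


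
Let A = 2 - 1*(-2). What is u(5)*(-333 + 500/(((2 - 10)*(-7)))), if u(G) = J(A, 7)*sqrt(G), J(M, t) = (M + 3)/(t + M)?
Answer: -4537*sqrt(5)/22 ≈ -461.14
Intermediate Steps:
A = 4 (A = 2 + 2 = 4)
J(M, t) = (3 + M)/(M + t)
u(G) = 7*sqrt(G)/11 (u(G) = ((3 + 4)/(4 + 7))*sqrt(G) = (7/11)*sqrt(G) = ((1/11)*7)*sqrt(G) = 7*sqrt(G)/11)
u(5)*(-333 + 500/(((2 - 10)*(-7)))) = (7*sqrt(5)/11)*(-333 + 500/(((2 - 10)*(-7)))) = (7*sqrt(5)/11)*(-333 + 500/((-8*(-7)))) = (7*sqrt(5)/11)*(-333 + 500/56) = (7*sqrt(5)/11)*(-333 + 500*(1/56)) = (7*sqrt(5)/11)*(-333 + 125/14) = (7*sqrt(5)/11)*(-4537/14) = -4537*sqrt(5)/22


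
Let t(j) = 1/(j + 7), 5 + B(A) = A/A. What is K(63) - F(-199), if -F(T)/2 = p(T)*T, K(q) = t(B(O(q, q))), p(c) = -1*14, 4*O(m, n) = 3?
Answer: 16717/3 ≈ 5572.3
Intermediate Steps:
O(m, n) = ¾ (O(m, n) = (¼)*3 = ¾)
p(c) = -14
B(A) = -4 (B(A) = -5 + A/A = -5 + 1 = -4)
t(j) = 1/(7 + j)
K(q) = ⅓ (K(q) = 1/(7 - 4) = 1/3 = ⅓)
F(T) = 28*T (F(T) = -(-28)*T = 28*T)
K(63) - F(-199) = ⅓ - 28*(-199) = ⅓ - 1*(-5572) = ⅓ + 5572 = 16717/3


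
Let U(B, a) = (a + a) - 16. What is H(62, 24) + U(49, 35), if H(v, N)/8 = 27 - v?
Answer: -226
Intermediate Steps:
U(B, a) = -16 + 2*a (U(B, a) = 2*a - 16 = -16 + 2*a)
H(v, N) = 216 - 8*v (H(v, N) = 8*(27 - v) = 216 - 8*v)
H(62, 24) + U(49, 35) = (216 - 8*62) + (-16 + 2*35) = (216 - 496) + (-16 + 70) = -280 + 54 = -226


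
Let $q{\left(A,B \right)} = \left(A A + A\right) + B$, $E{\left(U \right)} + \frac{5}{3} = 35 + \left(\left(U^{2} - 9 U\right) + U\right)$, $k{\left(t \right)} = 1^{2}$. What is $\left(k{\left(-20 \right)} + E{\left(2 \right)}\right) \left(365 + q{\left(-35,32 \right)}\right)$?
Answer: $35443$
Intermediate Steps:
$k{\left(t \right)} = 1$
$E{\left(U \right)} = \frac{100}{3} + U^{2} - 8 U$ ($E{\left(U \right)} = - \frac{5}{3} + \left(35 + \left(\left(U^{2} - 9 U\right) + U\right)\right) = - \frac{5}{3} + \left(35 + \left(U^{2} - 8 U\right)\right) = - \frac{5}{3} + \left(35 + U^{2} - 8 U\right) = \frac{100}{3} + U^{2} - 8 U$)
$q{\left(A,B \right)} = A + B + A^{2}$ ($q{\left(A,B \right)} = \left(A^{2} + A\right) + B = \left(A + A^{2}\right) + B = A + B + A^{2}$)
$\left(k{\left(-20 \right)} + E{\left(2 \right)}\right) \left(365 + q{\left(-35,32 \right)}\right) = \left(1 + \left(\frac{100}{3} + 2^{2} - 16\right)\right) \left(365 + \left(-35 + 32 + \left(-35\right)^{2}\right)\right) = \left(1 + \left(\frac{100}{3} + 4 - 16\right)\right) \left(365 + \left(-35 + 32 + 1225\right)\right) = \left(1 + \frac{64}{3}\right) \left(365 + 1222\right) = \frac{67}{3} \cdot 1587 = 35443$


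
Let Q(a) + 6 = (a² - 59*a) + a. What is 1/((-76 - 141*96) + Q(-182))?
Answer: 1/30062 ≈ 3.3265e-5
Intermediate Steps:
Q(a) = -6 + a² - 58*a (Q(a) = -6 + ((a² - 59*a) + a) = -6 + (a² - 58*a) = -6 + a² - 58*a)
1/((-76 - 141*96) + Q(-182)) = 1/((-76 - 141*96) + (-6 + (-182)² - 58*(-182))) = 1/((-76 - 13536) + (-6 + 33124 + 10556)) = 1/(-13612 + 43674) = 1/30062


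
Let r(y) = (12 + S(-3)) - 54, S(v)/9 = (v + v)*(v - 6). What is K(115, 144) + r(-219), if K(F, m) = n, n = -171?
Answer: 273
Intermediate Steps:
S(v) = 18*v*(-6 + v) (S(v) = 9*((v + v)*(v - 6)) = 9*((2*v)*(-6 + v)) = 9*(2*v*(-6 + v)) = 18*v*(-6 + v))
K(F, m) = -171
r(y) = 444 (r(y) = (12 + 18*(-3)*(-6 - 3)) - 54 = (12 + 18*(-3)*(-9)) - 54 = (12 + 486) - 54 = 498 - 54 = 444)
K(115, 144) + r(-219) = -171 + 444 = 273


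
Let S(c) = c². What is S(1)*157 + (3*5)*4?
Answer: 217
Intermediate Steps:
S(1)*157 + (3*5)*4 = 1²*157 + (3*5)*4 = 1*157 + 15*4 = 157 + 60 = 217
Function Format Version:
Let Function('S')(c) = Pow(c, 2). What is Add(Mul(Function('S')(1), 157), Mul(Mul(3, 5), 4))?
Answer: 217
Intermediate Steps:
Add(Mul(Function('S')(1), 157), Mul(Mul(3, 5), 4)) = Add(Mul(Pow(1, 2), 157), Mul(Mul(3, 5), 4)) = Add(Mul(1, 157), Mul(15, 4)) = Add(157, 60) = 217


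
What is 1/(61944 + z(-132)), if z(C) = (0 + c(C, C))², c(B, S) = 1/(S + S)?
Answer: 69696/4317249025 ≈ 1.6144e-5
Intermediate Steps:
c(B, S) = 1/(2*S)
z(C) = 1/(4*C²) (z(C) = (0 + 1/(2*C))² = (1/(2*C))² = 1/(4*C²))
1/(61944 + z(-132)) = 1/(61944 + (¼)/(-132)²) = 1/(61944 + (¼)*(1/17424)) = 1/(61944 + 1/69696) = 1/(4317249025/69696) = 69696/4317249025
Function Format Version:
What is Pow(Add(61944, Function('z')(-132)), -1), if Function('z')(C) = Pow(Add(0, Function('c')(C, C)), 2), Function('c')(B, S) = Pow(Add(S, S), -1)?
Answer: Rational(69696, 4317249025) ≈ 1.6144e-5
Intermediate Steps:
Function('c')(B, S) = Mul(Rational(1, 2), Pow(S, -1)) (Function('c')(B, S) = Pow(Mul(2, S), -1) = Mul(Rational(1, 2), Pow(S, -1)))
Function('z')(C) = Mul(Rational(1, 4), Pow(C, -2)) (Function('z')(C) = Pow(Add(0, Mul(Rational(1, 2), Pow(C, -1))), 2) = Pow(Mul(Rational(1, 2), Pow(C, -1)), 2) = Mul(Rational(1, 4), Pow(C, -2)))
Pow(Add(61944, Function('z')(-132)), -1) = Pow(Add(61944, Mul(Rational(1, 4), Pow(-132, -2))), -1) = Pow(Add(61944, Mul(Rational(1, 4), Rational(1, 17424))), -1) = Pow(Add(61944, Rational(1, 69696)), -1) = Pow(Rational(4317249025, 69696), -1) = Rational(69696, 4317249025)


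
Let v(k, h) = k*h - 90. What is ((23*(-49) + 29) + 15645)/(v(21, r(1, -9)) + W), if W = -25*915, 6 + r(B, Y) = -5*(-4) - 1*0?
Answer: -4849/7557 ≈ -0.64166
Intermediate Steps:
r(B, Y) = 14 (r(B, Y) = -6 + (-5*(-4) - 1*0) = -6 + (20 + 0) = -6 + 20 = 14)
v(k, h) = -90 + h*k (v(k, h) = h*k - 90 = -90 + h*k)
W = -22875
((23*(-49) + 29) + 15645)/(v(21, r(1, -9)) + W) = ((23*(-49) + 29) + 15645)/((-90 + 14*21) - 22875) = ((-1127 + 29) + 15645)/((-90 + 294) - 22875) = (-1098 + 15645)/(204 - 22875) = 14547/(-22671) = 14547*(-1/22671) = -4849/7557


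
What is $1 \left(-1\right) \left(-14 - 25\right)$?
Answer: $39$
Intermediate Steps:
$1 \left(-1\right) \left(-14 - 25\right) = \left(-1\right) \left(-39\right) = 39$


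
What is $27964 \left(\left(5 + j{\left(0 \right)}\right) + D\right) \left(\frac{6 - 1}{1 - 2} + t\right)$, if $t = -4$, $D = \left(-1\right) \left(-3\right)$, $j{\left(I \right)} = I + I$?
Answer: $-2013408$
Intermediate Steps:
$j{\left(I \right)} = 2 I$
$D = 3$
$27964 \left(\left(5 + j{\left(0 \right)}\right) + D\right) \left(\frac{6 - 1}{1 - 2} + t\right) = 27964 \left(\left(5 + 2 \cdot 0\right) + 3\right) \left(\frac{6 - 1}{1 - 2} - 4\right) = 27964 \left(\left(5 + 0\right) + 3\right) \left(\frac{5}{-1} - 4\right) = 27964 \left(5 + 3\right) \left(5 \left(-1\right) - 4\right) = 27964 \cdot 8 \left(-5 - 4\right) = 27964 \cdot 8 \left(-9\right) = 27964 \left(-72\right) = -2013408$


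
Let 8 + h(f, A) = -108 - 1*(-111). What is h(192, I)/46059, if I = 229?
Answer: -5/46059 ≈ -0.00010856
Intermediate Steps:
h(f, A) = -5 (h(f, A) = -8 + (-108 - 1*(-111)) = -8 + (-108 + 111) = -8 + 3 = -5)
h(192, I)/46059 = -5/46059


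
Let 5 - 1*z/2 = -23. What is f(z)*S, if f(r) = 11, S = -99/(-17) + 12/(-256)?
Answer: 69135/1088 ≈ 63.543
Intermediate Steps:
z = 56 (z = 10 - 2*(-23) = 10 + 46 = 56)
S = 6285/1088 (S = -99*(-1/17) + 12*(-1/256) = 99/17 - 3/64 = 6285/1088 ≈ 5.7767)
f(z)*S = 11*(6285/1088) = 69135/1088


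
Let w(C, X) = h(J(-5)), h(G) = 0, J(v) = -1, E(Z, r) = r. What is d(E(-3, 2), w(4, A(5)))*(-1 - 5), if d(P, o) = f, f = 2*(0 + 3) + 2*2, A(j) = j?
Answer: -60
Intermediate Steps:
w(C, X) = 0
f = 10 (f = 2*3 + 4 = 6 + 4 = 10)
d(P, o) = 10
d(E(-3, 2), w(4, A(5)))*(-1 - 5) = 10*(-1 - 5) = 10*(-6) = -60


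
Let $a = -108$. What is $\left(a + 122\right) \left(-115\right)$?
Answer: $-1610$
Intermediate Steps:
$\left(a + 122\right) \left(-115\right) = \left(-108 + 122\right) \left(-115\right) = 14 \left(-115\right) = -1610$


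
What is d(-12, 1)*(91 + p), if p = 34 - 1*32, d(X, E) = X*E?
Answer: -1116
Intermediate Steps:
d(X, E) = E*X
p = 2 (p = 34 - 32 = 2)
d(-12, 1)*(91 + p) = (1*(-12))*(91 + 2) = -12*93 = -1116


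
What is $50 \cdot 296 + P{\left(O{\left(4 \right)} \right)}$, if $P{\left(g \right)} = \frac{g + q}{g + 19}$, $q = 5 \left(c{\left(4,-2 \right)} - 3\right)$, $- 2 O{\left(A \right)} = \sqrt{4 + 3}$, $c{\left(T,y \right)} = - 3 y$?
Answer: $\frac{21268733}{1437} - \frac{8 \sqrt{7}}{1437} \approx 14801.0$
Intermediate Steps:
$O{\left(A \right)} = - \frac{\sqrt{7}}{2}$ ($O{\left(A \right)} = - \frac{\sqrt{4 + 3}}{2} = - \frac{\sqrt{7}}{2}$)
$q = 15$ ($q = 5 \left(\left(-3\right) \left(-2\right) - 3\right) = 5 \left(6 - 3\right) = 5 \cdot 3 = 15$)
$P{\left(g \right)} = \frac{15 + g}{19 + g}$ ($P{\left(g \right)} = \frac{g + 15}{g + 19} = \frac{15 + g}{19 + g}$)
$50 \cdot 296 + P{\left(O{\left(4 \right)} \right)} = 50 \cdot 296 + \frac{15 - \frac{\sqrt{7}}{2}}{19 - \frac{\sqrt{7}}{2}} = 14800 + \frac{15 - \frac{\sqrt{7}}{2}}{19 - \frac{\sqrt{7}}{2}}$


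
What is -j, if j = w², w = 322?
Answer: -103684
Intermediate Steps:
j = 103684 (j = 322² = 103684)
-j = -1*103684 = -103684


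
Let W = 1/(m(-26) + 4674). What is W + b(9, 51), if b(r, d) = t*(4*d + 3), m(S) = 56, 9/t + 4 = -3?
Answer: -8811983/33110 ≈ -266.14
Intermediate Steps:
t = -9/7 (t = 9/(-4 - 3) = 9/(-7) = 9*(-⅐) = -9/7 ≈ -1.2857)
b(r, d) = -27/7 - 36*d/7 (b(r, d) = -9*(4*d + 3)/7 = -9*(3 + 4*d)/7 = -27/7 - 36*d/7)
W = 1/4730 (W = 1/(56 + 4674) = 1/4730 ≈ 0.00021142)
W + b(9, 51) = 1/4730 + (-27/7 - 36/7*51) = 1/4730 + (-27/7 - 1836/7) = 1/4730 - 1863/7 = -8811983/33110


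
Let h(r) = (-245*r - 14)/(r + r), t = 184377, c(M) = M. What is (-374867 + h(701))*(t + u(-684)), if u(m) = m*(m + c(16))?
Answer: -337148260312677/1402 ≈ -2.4048e+11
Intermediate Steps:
h(r) = (-14 - 245*r)/(2*r) (h(r) = (-14 - 245*r)/((2*r)) = (-14 - 245*r)*(1/(2*r)) = (-14 - 245*r)/(2*r))
u(m) = m*(16 + m) (u(m) = m*(m + 16) = m*(16 + m))
(-374867 + h(701))*(t + u(-684)) = (-374867 + (-245/2 - 7/701))*(184377 - 684*(16 - 684)) = (-374867 + (-245/2 - 7*1/701))*(184377 - 684*(-668)) = (-374867 + (-245/2 - 7/701))*(184377 + 456912) = (-374867 - 171759/1402)*641289 = -525735293/1402*641289 = -337148260312677/1402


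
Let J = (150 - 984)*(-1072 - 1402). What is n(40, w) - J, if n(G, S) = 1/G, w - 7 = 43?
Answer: -82532639/40 ≈ -2.0633e+6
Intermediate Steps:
w = 50 (w = 7 + 43 = 50)
J = 2063316 (J = -834*(-2474) = 2063316)
n(40, w) - J = 1/40 - 1*2063316 = 1/40 - 2063316 = -82532639/40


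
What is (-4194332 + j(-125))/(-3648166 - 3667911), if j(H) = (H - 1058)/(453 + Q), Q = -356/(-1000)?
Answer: 475381690298/829196851103 ≈ 0.57330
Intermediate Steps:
Q = 89/250 (Q = -356*(-1/1000) = 89/250 ≈ 0.35600)
j(H) = -264500/113339 + 250*H/113339 (j(H) = (H - 1058)/(453 + 89/250) = (-1058 + H)/(113339/250) = (-1058 + H)*(250/113339) = -264500/113339 + 250*H/113339)
(-4194332 + j(-125))/(-3648166 - 3667911) = (-4194332 + (-264500/113339 + (250/113339)*(-125)))/(-3648166 - 3667911) = (-4194332 + (-264500/113339 - 31250/113339))/(-7316077) = (-4194332 - 295750/113339)*(-1/7316077) = -475381690298/113339*(-1/7316077) = 475381690298/829196851103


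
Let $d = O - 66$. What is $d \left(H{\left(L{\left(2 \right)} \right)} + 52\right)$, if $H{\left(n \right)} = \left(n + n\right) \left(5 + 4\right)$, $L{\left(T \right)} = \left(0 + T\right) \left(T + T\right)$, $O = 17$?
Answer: $-9604$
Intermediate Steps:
$d = -49$ ($d = 17 - 66 = -49$)
$L{\left(T \right)} = 2 T^{2}$ ($L{\left(T \right)} = T 2 T = 2 T^{2}$)
$H{\left(n \right)} = 18 n$ ($H{\left(n \right)} = 2 n 9 = 18 n$)
$d \left(H{\left(L{\left(2 \right)} \right)} + 52\right) = - 49 \left(18 \cdot 2 \cdot 2^{2} + 52\right) = - 49 \left(18 \cdot 2 \cdot 4 + 52\right) = - 49 \left(18 \cdot 8 + 52\right) = - 49 \left(144 + 52\right) = \left(-49\right) 196 = -9604$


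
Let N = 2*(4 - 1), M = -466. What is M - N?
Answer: -472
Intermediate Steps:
N = 6 (N = 2*3 = 6)
M - N = -466 - 1*6 = -466 - 6 = -472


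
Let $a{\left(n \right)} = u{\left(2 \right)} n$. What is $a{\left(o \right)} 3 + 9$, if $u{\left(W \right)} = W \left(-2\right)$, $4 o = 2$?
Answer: $3$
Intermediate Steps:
$o = \frac{1}{2}$ ($o = \frac{1}{4} \cdot 2 = \frac{1}{2} \approx 0.5$)
$u{\left(W \right)} = - 2 W$
$a{\left(n \right)} = - 4 n$ ($a{\left(n \right)} = \left(-2\right) 2 n = - 4 n$)
$a{\left(o \right)} 3 + 9 = \left(-4\right) \frac{1}{2} \cdot 3 + 9 = \left(-2\right) 3 + 9 = -6 + 9 = 3$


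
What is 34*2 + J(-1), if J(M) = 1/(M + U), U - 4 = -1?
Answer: 137/2 ≈ 68.500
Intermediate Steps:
U = 3 (U = 4 - 1 = 3)
J(M) = 1/(3 + M) (J(M) = 1/(M + 3) = 1/(3 + M))
34*2 + J(-1) = 34*2 + 1/(3 - 1) = 68 + 1/2 = 68 + ½ = 137/2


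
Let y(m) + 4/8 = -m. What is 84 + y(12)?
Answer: 143/2 ≈ 71.500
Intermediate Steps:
y(m) = -½ - m
84 + y(12) = 84 + (-½ - 1*12) = 84 + (-½ - 12) = 84 - 25/2 = 143/2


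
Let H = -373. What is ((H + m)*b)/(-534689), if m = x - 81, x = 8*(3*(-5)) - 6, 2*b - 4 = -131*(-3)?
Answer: 115130/534689 ≈ 0.21532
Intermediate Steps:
b = 397/2 (b = 2 + (-131*(-3))/2 = 2 + (½)*393 = 2 + 393/2 = 397/2 ≈ 198.50)
x = -126 (x = 8*(-15) - 6 = -120 - 6 = -126)
m = -207 (m = -126 - 81 = -207)
((H + m)*b)/(-534689) = ((-373 - 207)*(397/2))/(-534689) = -580*397/2*(-1/534689) = -115130*(-1/534689) = 115130/534689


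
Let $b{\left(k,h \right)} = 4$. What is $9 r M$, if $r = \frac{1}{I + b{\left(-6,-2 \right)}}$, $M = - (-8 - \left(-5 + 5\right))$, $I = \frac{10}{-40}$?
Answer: $\frac{96}{5} \approx 19.2$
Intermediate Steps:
$I = - \frac{1}{4}$ ($I = 10 \left(- \frac{1}{40}\right) = - \frac{1}{4} \approx -0.25$)
$M = 8$ ($M = - (-8 - 0) = - (-8 + 0) = \left(-1\right) \left(-8\right) = 8$)
$r = \frac{4}{15}$ ($r = \frac{1}{- \frac{1}{4} + 4} = \frac{1}{\frac{15}{4}} = \frac{4}{15} \approx 0.26667$)
$9 r M = 9 \cdot \frac{4}{15} \cdot 8 = \frac{12}{5} \cdot 8 = \frac{96}{5}$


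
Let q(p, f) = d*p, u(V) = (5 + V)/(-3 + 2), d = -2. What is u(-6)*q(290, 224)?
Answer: -580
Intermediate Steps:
u(V) = -5 - V (u(V) = (5 + V)/(-1) = (5 + V)*(-1) = -5 - V)
q(p, f) = -2*p
u(-6)*q(290, 224) = (-5 - 1*(-6))*(-2*290) = (-5 + 6)*(-580) = 1*(-580) = -580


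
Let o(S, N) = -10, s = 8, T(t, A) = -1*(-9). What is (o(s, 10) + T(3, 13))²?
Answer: 1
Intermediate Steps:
T(t, A) = 9
(o(s, 10) + T(3, 13))² = (-10 + 9)² = (-1)² = 1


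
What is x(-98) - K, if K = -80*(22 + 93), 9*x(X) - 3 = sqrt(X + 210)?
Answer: 27601/3 + 4*sqrt(7)/9 ≈ 9201.5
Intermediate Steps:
x(X) = 1/3 + sqrt(210 + X)/9 (x(X) = 1/3 + sqrt(X + 210)/9 = 1/3 + sqrt(210 + X)/9)
K = -9200 (K = -80*115 = -9200)
x(-98) - K = (1/3 + sqrt(210 - 98)/9) - 1*(-9200) = (1/3 + sqrt(112)/9) + 9200 = (1/3 + (4*sqrt(7))/9) + 9200 = (1/3 + 4*sqrt(7)/9) + 9200 = 27601/3 + 4*sqrt(7)/9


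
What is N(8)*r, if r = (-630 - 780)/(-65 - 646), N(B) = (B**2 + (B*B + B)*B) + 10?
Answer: 305500/237 ≈ 1289.0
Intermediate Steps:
N(B) = 10 + B**2 + B*(B + B**2) (N(B) = (B**2 + (B**2 + B)*B) + 10 = (B**2 + (B + B**2)*B) + 10 = (B**2 + B*(B + B**2)) + 10 = 10 + B**2 + B*(B + B**2))
r = 470/237 (r = -1410/(-711) = -1410*(-1/711) = 470/237 ≈ 1.9831)
N(8)*r = (10 + 8**3 + 2*8**2)*(470/237) = (10 + 512 + 2*64)*(470/237) = (10 + 512 + 128)*(470/237) = 650*(470/237) = 305500/237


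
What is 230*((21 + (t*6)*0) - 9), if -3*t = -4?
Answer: 2760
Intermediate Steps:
t = 4/3 (t = -⅓*(-4) = 4/3 ≈ 1.3333)
230*((21 + (t*6)*0) - 9) = 230*((21 + ((4/3)*6)*0) - 9) = 230*((21 + 8*0) - 9) = 230*((21 + 0) - 9) = 230*(21 - 9) = 230*12 = 2760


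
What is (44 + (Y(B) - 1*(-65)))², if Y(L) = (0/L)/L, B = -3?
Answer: 11881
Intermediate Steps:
Y(L) = 0 (Y(L) = 0/L = 0)
(44 + (Y(B) - 1*(-65)))² = (44 + (0 - 1*(-65)))² = (44 + (0 + 65))² = (44 + 65)² = 109² = 11881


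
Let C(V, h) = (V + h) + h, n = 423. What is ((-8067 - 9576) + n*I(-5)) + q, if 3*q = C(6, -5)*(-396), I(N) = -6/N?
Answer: -83037/5 ≈ -16607.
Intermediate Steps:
C(V, h) = V + 2*h
q = 528 (q = ((6 + 2*(-5))*(-396))/3 = ((6 - 10)*(-396))/3 = (-4*(-396))/3 = (1/3)*1584 = 528)
((-8067 - 9576) + n*I(-5)) + q = ((-8067 - 9576) + 423*(-6/(-5))) + 528 = (-17643 + 423*(-6*(-1/5))) + 528 = (-17643 + 423*(6/5)) + 528 = (-17643 + 2538/5) + 528 = -85677/5 + 528 = -83037/5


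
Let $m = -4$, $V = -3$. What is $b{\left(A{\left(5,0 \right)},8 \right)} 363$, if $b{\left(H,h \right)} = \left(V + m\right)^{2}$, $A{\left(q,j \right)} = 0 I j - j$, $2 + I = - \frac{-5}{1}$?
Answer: $17787$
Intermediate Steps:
$I = 3$ ($I = -2 - - \frac{5}{1} = -2 - \left(-5\right) 1 = -2 - -5 = -2 + 5 = 3$)
$A{\left(q,j \right)} = - j$ ($A{\left(q,j \right)} = 0 \cdot 3 j - j = 0 j - j = 0 - j = - j$)
$b{\left(H,h \right)} = 49$ ($b{\left(H,h \right)} = \left(-3 - 4\right)^{2} = \left(-7\right)^{2} = 49$)
$b{\left(A{\left(5,0 \right)},8 \right)} 363 = 49 \cdot 363 = 17787$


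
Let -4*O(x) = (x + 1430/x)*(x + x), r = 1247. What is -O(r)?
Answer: 1556439/2 ≈ 7.7822e+5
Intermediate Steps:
O(x) = -x*(x + 1430/x)/2 (O(x) = -(x + 1430/x)*(x + x)/4 = -(x + 1430/x)*2*x/4 = -x*(x + 1430/x)/2)
-O(r) = -(-715 - ½*1247²) = -(-715 - ½*1555009) = -(-715 - 1555009/2) = -1*(-1556439/2) = 1556439/2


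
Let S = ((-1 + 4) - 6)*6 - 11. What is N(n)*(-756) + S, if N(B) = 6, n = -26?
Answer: -4565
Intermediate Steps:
S = -29 (S = (3 - 6)*6 - 11 = -3*6 - 11 = -18 - 11 = -29)
N(n)*(-756) + S = 6*(-756) - 29 = -4536 - 29 = -4565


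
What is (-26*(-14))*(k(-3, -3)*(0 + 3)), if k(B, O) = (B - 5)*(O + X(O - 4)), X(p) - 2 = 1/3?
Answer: 5824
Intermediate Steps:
X(p) = 7/3 (X(p) = 2 + 1/3 = 2 + ⅓ = 7/3)
k(B, O) = (-5 + B)*(7/3 + O) (k(B, O) = (B - 5)*(O + 7/3) = (-5 + B)*(7/3 + O))
(-26*(-14))*(k(-3, -3)*(0 + 3)) = (-26*(-14))*((-35/3 - 5*(-3) + (7/3)*(-3) - 3*(-3))*(0 + 3)) = 364*((-35/3 + 15 - 7 + 9)*3) = 364*((16/3)*3) = 364*16 = 5824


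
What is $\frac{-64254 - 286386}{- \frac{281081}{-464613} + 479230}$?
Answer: $- \frac{162911902320}{222656769071} \approx -0.73167$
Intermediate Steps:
$\frac{-64254 - 286386}{- \frac{281081}{-464613} + 479230} = - \frac{350640}{\left(-281081\right) \left(- \frac{1}{464613}\right) + 479230} = - \frac{350640}{\frac{281081}{464613} + 479230} = - \frac{350640}{\frac{222656769071}{464613}} = \left(-350640\right) \frac{464613}{222656769071} = - \frac{162911902320}{222656769071}$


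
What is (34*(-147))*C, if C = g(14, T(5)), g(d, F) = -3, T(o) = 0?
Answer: 14994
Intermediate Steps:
C = -3
(34*(-147))*C = (34*(-147))*(-3) = -4998*(-3) = 14994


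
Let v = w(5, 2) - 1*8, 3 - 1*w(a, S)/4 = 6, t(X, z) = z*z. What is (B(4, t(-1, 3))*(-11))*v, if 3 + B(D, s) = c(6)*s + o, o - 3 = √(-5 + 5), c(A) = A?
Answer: 11880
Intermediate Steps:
t(X, z) = z²
o = 3 (o = 3 + √(-5 + 5) = 3 + √0 = 3 + 0 = 3)
w(a, S) = -12 (w(a, S) = 12 - 4*6 = 12 - 24 = -12)
B(D, s) = 6*s (B(D, s) = -3 + (6*s + 3) = -3 + (3 + 6*s) = 6*s)
v = -20 (v = -12 - 1*8 = -12 - 8 = -20)
(B(4, t(-1, 3))*(-11))*v = ((6*3²)*(-11))*(-20) = ((6*9)*(-11))*(-20) = (54*(-11))*(-20) = -594*(-20) = 11880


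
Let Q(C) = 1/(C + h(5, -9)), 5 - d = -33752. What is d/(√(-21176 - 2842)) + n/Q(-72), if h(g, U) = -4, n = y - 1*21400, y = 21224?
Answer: 13376 - 33757*I*√24018/24018 ≈ 13376.0 - 217.82*I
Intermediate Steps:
n = -176 (n = 21224 - 1*21400 = 21224 - 21400 = -176)
d = 33757 (d = 5 - 1*(-33752) = 5 + 33752 = 33757)
Q(C) = 1/(-4 + C) (Q(C) = 1/(C - 4) = 1/(-4 + C))
d/(√(-21176 - 2842)) + n/Q(-72) = 33757/(√(-21176 - 2842)) - 176/(1/(-4 - 72)) = 33757/(√(-24018)) - 176/(1/(-76)) = 33757/((I*√24018)) - 176/(-1/76) = 33757*(-I*√24018/24018) - 176*(-76) = -33757*I*√24018/24018 + 13376 = 13376 - 33757*I*√24018/24018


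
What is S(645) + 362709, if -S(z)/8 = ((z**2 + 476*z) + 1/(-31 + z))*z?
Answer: -1145278696317/307 ≈ -3.7306e+9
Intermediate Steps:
S(z) = -8*z*(z**2 + 1/(-31 + z) + 476*z) (S(z) = -8*((z**2 + 476*z) + 1/(-31 + z))*z = -8*(z**2 + 1/(-31 + z) + 476*z)*z = -8*z*(z**2 + 1/(-31 + z) + 476*z))
S(645) + 362709 = 8*645*(-1 - 1*645**3 - 445*645**2 + 14756*645)/(-31 + 645) + 362709 = 8*645*(-1 - 1*268336125 - 445*416025 + 9517620)/614 + 362709 = 8*645*(1/614)*(-1 - 268336125 - 185131125 + 9517620) + 362709 = 8*645*(1/614)*(-443949631) + 362709 = -1145390047980/307 + 362709 = -1145278696317/307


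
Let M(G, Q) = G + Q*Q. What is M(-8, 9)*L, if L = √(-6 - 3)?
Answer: 219*I ≈ 219.0*I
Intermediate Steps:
L = 3*I (L = √(-9) = 3*I ≈ 3.0*I)
M(G, Q) = G + Q²
M(-8, 9)*L = (-8 + 9²)*(3*I) = (-8 + 81)*(3*I) = 73*(3*I) = 219*I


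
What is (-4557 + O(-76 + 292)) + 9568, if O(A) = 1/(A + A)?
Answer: 2164753/432 ≈ 5011.0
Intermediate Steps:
O(A) = 1/(2*A)
(-4557 + O(-76 + 292)) + 9568 = (-4557 + 1/(2*(-76 + 292))) + 9568 = (-4557 + (½)/216) + 9568 = (-4557 + (½)*(1/216)) + 9568 = (-4557 + 1/432) + 9568 = -1968623/432 + 9568 = 2164753/432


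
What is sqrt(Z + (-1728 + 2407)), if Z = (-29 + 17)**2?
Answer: sqrt(823) ≈ 28.688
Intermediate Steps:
Z = 144 (Z = (-12)**2 = 144)
sqrt(Z + (-1728 + 2407)) = sqrt(144 + (-1728 + 2407)) = sqrt(144 + 679) = sqrt(823)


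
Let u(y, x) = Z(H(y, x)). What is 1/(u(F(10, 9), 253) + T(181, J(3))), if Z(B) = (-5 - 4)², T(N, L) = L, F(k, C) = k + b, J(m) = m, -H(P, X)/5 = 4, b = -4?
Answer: 1/84 ≈ 0.011905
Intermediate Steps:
H(P, X) = -20 (H(P, X) = -5*4 = -20)
F(k, C) = -4 + k (F(k, C) = k - 4 = -4 + k)
Z(B) = 81 (Z(B) = (-9)² = 81)
u(y, x) = 81
1/(u(F(10, 9), 253) + T(181, J(3))) = 1/(81 + 3) = 1/84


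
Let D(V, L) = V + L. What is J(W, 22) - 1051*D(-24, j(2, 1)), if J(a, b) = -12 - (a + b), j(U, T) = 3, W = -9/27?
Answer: 66112/3 ≈ 22037.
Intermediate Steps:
W = -1/3 (W = -9*1/27 = -1/3 ≈ -0.33333)
J(a, b) = -12 - a - b (J(a, b) = -12 + (-a - b) = -12 - a - b)
D(V, L) = L + V
J(W, 22) - 1051*D(-24, j(2, 1)) = (-12 - 1*(-1/3) - 1*22) - 1051*(3 - 24) = (-12 + 1/3 - 22) - 1051*(-21) = -101/3 + 22071 = 66112/3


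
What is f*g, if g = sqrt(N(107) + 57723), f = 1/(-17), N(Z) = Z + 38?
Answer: -2*sqrt(14467)/17 ≈ -14.150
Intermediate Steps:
N(Z) = 38 + Z
f = -1/17 ≈ -0.058824
g = 2*sqrt(14467) (g = sqrt((38 + 107) + 57723) = sqrt(145 + 57723) = sqrt(57868) = 2*sqrt(14467) ≈ 240.56)
f*g = -2*sqrt(14467)/17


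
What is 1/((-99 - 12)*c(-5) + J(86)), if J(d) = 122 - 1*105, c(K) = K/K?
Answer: -1/94 ≈ -0.010638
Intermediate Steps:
c(K) = 1
J(d) = 17 (J(d) = 122 - 105 = 17)
1/((-99 - 12)*c(-5) + J(86)) = 1/((-99 - 12)*1 + 17) = 1/(-111*1 + 17) = 1/(-111 + 17) = 1/(-94) = -1/94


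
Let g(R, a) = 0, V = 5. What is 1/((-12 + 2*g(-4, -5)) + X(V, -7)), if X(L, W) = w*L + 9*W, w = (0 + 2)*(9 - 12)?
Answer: -1/105 ≈ -0.0095238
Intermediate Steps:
w = -6 (w = 2*(-3) = -6)
X(L, W) = -6*L + 9*W
1/((-12 + 2*g(-4, -5)) + X(V, -7)) = 1/((-12 + 2*0) + (-6*5 + 9*(-7))) = 1/((-12 + 0) + (-30 - 63)) = 1/(-12 - 93) = 1/(-105) = -1/105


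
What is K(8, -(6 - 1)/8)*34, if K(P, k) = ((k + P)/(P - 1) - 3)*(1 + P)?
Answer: -16677/28 ≈ -595.61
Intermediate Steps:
K(P, k) = (1 + P)*(-3 + (P + k)/(-1 + P)) (K(P, k) = ((P + k)/(-1 + P) - 3)*(1 + P) = (-3 + (P + k)/(-1 + P))*(1 + P) = (1 + P)*(-3 + (P + k)/(-1 + P)))
K(8, -(6 - 1)/8)*34 = ((3 + 8 - (6 - 1)/8 - 2*8² + 8*(-(6 - 1)/8))/(-1 + 8))*34 = ((3 + 8 - 1*5*(⅛) - 2*64 + 8*(-1*5*(⅛)))/7)*34 = ((3 + 8 - 5*⅛ - 128 + 8*(-5*⅛))/7)*34 = ((3 + 8 - 5/8 - 128 + 8*(-5/8))/7)*34 = ((3 + 8 - 5/8 - 128 - 5)/7)*34 = ((⅐)*(-981/8))*34 = -981/56*34 = -16677/28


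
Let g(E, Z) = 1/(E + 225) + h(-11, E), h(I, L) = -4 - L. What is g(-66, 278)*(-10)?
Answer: -98590/159 ≈ -620.06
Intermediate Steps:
g(E, Z) = -4 + 1/(225 + E) - E (g(E, Z) = 1/(E + 225) + (-4 - E) = 1/(225 + E) + (-4 - E) = -4 + 1/(225 + E) - E)
g(-66, 278)*(-10) = ((-899 - 1*(-66)**2 - 229*(-66))/(225 - 66))*(-10) = ((-899 - 1*4356 + 15114)/159)*(-10) = ((-899 - 4356 + 15114)/159)*(-10) = ((1/159)*9859)*(-10) = (9859/159)*(-10) = -98590/159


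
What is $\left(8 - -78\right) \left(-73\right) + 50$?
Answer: $-6228$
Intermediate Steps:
$\left(8 - -78\right) \left(-73\right) + 50 = \left(8 + 78\right) \left(-73\right) + 50 = 86 \left(-73\right) + 50 = -6278 + 50 = -6228$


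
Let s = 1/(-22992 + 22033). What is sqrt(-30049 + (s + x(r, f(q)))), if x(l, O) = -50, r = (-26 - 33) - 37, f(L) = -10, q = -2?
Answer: I*sqrt(27681479378)/959 ≈ 173.49*I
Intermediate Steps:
r = -96 (r = -59 - 37 = -96)
s = -1/959 (s = 1/(-959) = -1/959 ≈ -0.0010428)
sqrt(-30049 + (s + x(r, f(q)))) = sqrt(-30049 + (-1/959 - 50)) = sqrt(-30049 - 47951/959) = sqrt(-28864942/959) = I*sqrt(27681479378)/959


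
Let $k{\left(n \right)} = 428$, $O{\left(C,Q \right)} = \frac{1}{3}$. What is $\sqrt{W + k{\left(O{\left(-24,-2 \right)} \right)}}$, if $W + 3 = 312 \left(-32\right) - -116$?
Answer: $i \sqrt{9443} \approx 97.175 i$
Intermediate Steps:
$O{\left(C,Q \right)} = \frac{1}{3}$
$W = -9871$ ($W = -3 + \left(312 \left(-32\right) - -116\right) = -3 + \left(-9984 + 116\right) = -3 - 9868 = -9871$)
$\sqrt{W + k{\left(O{\left(-24,-2 \right)} \right)}} = \sqrt{-9871 + 428} = \sqrt{-9443} = i \sqrt{9443}$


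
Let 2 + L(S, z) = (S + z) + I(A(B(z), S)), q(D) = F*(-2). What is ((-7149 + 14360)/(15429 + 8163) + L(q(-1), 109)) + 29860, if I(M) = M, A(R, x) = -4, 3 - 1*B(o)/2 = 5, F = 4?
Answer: 706705571/23592 ≈ 29955.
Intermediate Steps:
B(o) = -4 (B(o) = 6 - 2*5 = 6 - 10 = -4)
q(D) = -8 (q(D) = 4*(-2) = -8)
L(S, z) = -6 + S + z (L(S, z) = -2 + ((S + z) - 4) = -2 + (-4 + S + z) = -6 + S + z)
((-7149 + 14360)/(15429 + 8163) + L(q(-1), 109)) + 29860 = ((-7149 + 14360)/(15429 + 8163) + (-6 - 8 + 109)) + 29860 = (7211/23592 + 95) + 29860 = 2248451/23592 + 29860 = 706705571/23592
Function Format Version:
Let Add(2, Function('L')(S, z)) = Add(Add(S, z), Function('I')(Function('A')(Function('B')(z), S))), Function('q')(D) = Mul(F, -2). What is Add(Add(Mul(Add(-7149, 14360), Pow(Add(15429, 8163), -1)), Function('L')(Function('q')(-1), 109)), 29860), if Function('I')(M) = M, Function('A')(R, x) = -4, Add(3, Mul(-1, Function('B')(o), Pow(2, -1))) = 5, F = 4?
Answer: Rational(706705571, 23592) ≈ 29955.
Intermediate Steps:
Function('B')(o) = -4 (Function('B')(o) = Add(6, Mul(-2, 5)) = Add(6, -10) = -4)
Function('q')(D) = -8 (Function('q')(D) = Mul(4, -2) = -8)
Function('L')(S, z) = Add(-6, S, z) (Function('L')(S, z) = Add(-2, Add(Add(S, z), -4)) = Add(-2, Add(-4, S, z)) = Add(-6, S, z))
Add(Add(Mul(Add(-7149, 14360), Pow(Add(15429, 8163), -1)), Function('L')(Function('q')(-1), 109)), 29860) = Add(Add(Mul(Add(-7149, 14360), Pow(Add(15429, 8163), -1)), Add(-6, -8, 109)), 29860) = Add(Add(Mul(7211, Pow(23592, -1)), 95), 29860) = Add(Add(Mul(7211, Rational(1, 23592)), 95), 29860) = Add(Add(Rational(7211, 23592), 95), 29860) = Add(Rational(2248451, 23592), 29860) = Rational(706705571, 23592)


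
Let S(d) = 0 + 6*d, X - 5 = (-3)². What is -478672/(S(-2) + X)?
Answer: -239336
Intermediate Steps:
X = 14 (X = 5 + (-3)² = 5 + 9 = 14)
S(d) = 6*d
-478672/(S(-2) + X) = -478672/(6*(-2) + 14) = -478672/(-12 + 14) = -478672/2 = (½)*(-478672) = -239336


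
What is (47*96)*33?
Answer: 148896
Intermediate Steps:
(47*96)*33 = 4512*33 = 148896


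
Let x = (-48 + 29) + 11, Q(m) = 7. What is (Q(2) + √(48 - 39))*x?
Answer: -80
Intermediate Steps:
x = -8 (x = -19 + 11 = -8)
(Q(2) + √(48 - 39))*x = (7 + √(48 - 39))*(-8) = (7 + √9)*(-8) = (7 + 3)*(-8) = 10*(-8) = -80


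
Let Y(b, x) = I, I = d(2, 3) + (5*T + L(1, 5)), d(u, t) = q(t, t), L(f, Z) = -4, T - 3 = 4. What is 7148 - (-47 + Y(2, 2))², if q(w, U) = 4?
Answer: 7004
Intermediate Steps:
T = 7 (T = 3 + 4 = 7)
d(u, t) = 4
I = 35 (I = 4 + (5*7 - 4) = 4 + (35 - 4) = 4 + 31 = 35)
Y(b, x) = 35
7148 - (-47 + Y(2, 2))² = 7148 - (-47 + 35)² = 7148 - 1*(-12)² = 7148 - 1*144 = 7148 - 144 = 7004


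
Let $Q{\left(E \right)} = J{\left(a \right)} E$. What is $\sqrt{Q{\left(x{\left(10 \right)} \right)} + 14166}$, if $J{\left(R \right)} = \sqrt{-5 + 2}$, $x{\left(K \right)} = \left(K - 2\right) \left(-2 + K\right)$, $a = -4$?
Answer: $\sqrt{14166 + 64 i \sqrt{3}} \approx 119.02 + 0.4657 i$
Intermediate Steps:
$x{\left(K \right)} = \left(-2 + K\right)^{2}$ ($x{\left(K \right)} = \left(-2 + K\right) \left(-2 + K\right) = \left(-2 + K\right)^{2}$)
$J{\left(R \right)} = i \sqrt{3}$ ($J{\left(R \right)} = \sqrt{-3} = i \sqrt{3}$)
$Q{\left(E \right)} = i E \sqrt{3}$ ($Q{\left(E \right)} = i \sqrt{3} E = i E \sqrt{3}$)
$\sqrt{Q{\left(x{\left(10 \right)} \right)} + 14166} = \sqrt{i \left(-2 + 10\right)^{2} \sqrt{3} + 14166} = \sqrt{i 8^{2} \sqrt{3} + 14166} = \sqrt{i 64 \sqrt{3} + 14166} = \sqrt{64 i \sqrt{3} + 14166} = \sqrt{14166 + 64 i \sqrt{3}}$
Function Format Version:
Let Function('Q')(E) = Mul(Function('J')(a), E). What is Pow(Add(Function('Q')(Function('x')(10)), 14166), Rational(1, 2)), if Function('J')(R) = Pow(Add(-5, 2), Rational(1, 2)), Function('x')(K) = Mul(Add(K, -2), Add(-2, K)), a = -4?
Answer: Pow(Add(14166, Mul(64, I, Pow(3, Rational(1, 2)))), Rational(1, 2)) ≈ Add(119.02, Mul(0.4657, I))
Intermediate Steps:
Function('x')(K) = Pow(Add(-2, K), 2) (Function('x')(K) = Mul(Add(-2, K), Add(-2, K)) = Pow(Add(-2, K), 2))
Function('J')(R) = Mul(I, Pow(3, Rational(1, 2))) (Function('J')(R) = Pow(-3, Rational(1, 2)) = Mul(I, Pow(3, Rational(1, 2))))
Function('Q')(E) = Mul(I, E, Pow(3, Rational(1, 2))) (Function('Q')(E) = Mul(Mul(I, Pow(3, Rational(1, 2))), E) = Mul(I, E, Pow(3, Rational(1, 2))))
Pow(Add(Function('Q')(Function('x')(10)), 14166), Rational(1, 2)) = Pow(Add(Mul(I, Pow(Add(-2, 10), 2), Pow(3, Rational(1, 2))), 14166), Rational(1, 2)) = Pow(Add(Mul(I, Pow(8, 2), Pow(3, Rational(1, 2))), 14166), Rational(1, 2)) = Pow(Add(Mul(I, 64, Pow(3, Rational(1, 2))), 14166), Rational(1, 2)) = Pow(Add(Mul(64, I, Pow(3, Rational(1, 2))), 14166), Rational(1, 2)) = Pow(Add(14166, Mul(64, I, Pow(3, Rational(1, 2)))), Rational(1, 2))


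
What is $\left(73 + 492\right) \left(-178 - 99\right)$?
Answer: $-156505$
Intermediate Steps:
$\left(73 + 492\right) \left(-178 - 99\right) = 565 \left(-178 - 99\right) = 565 \left(-277\right) = -156505$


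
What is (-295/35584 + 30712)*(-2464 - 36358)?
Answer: -21213418362843/17792 ≈ -1.1923e+9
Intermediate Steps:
(-295/35584 + 30712)*(-2464 - 36358) = (-295*1/35584 + 30712)*(-38822) = (-295/35584 + 30712)*(-38822) = (1092855513/35584)*(-38822) = -21213418362843/17792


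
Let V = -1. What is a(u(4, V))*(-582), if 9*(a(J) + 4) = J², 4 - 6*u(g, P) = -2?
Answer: 6790/3 ≈ 2263.3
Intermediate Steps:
u(g, P) = 1 (u(g, P) = ⅔ - ⅙*(-2) = ⅔ + ⅓ = 1)
a(J) = -4 + J²/9
a(u(4, V))*(-582) = (-4 + (⅑)*1²)*(-582) = (-4 + (⅑)*1)*(-582) = (-4 + ⅑)*(-582) = -35/9*(-582) = 6790/3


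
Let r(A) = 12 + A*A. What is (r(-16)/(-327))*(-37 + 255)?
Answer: -536/3 ≈ -178.67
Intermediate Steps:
r(A) = 12 + A²
(r(-16)/(-327))*(-37 + 255) = ((12 + (-16)²)/(-327))*(-37 + 255) = ((12 + 256)*(-1/327))*218 = (268*(-1/327))*218 = -268/327*218 = -536/3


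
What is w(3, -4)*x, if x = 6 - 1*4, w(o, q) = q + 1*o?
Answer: -2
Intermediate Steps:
w(o, q) = o + q (w(o, q) = q + o = o + q)
x = 2 (x = 6 - 4 = 2)
w(3, -4)*x = (3 - 4)*2 = -1*2 = -2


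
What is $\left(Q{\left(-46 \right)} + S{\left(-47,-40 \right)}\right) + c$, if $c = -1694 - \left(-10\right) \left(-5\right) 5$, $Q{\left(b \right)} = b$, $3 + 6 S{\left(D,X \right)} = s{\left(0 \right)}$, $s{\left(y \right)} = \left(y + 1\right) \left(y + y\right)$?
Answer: $- \frac{3981}{2} \approx -1990.5$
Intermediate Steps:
$s{\left(y \right)} = 2 y \left(1 + y\right)$ ($s{\left(y \right)} = \left(1 + y\right) 2 y = 2 y \left(1 + y\right)$)
$S{\left(D,X \right)} = - \frac{1}{2}$ ($S{\left(D,X \right)} = - \frac{1}{2} + \frac{2 \cdot 0 \left(1 + 0\right)}{6} = - \frac{1}{2} + \frac{2 \cdot 0 \cdot 1}{6} = - \frac{1}{2} + \frac{1}{6} \cdot 0 = - \frac{1}{2} + 0 = - \frac{1}{2}$)
$c = -1944$ ($c = -1694 - 50 \cdot 5 = -1694 - 250 = -1944$)
$\left(Q{\left(-46 \right)} + S{\left(-47,-40 \right)}\right) + c = \left(-46 - \frac{1}{2}\right) - 1944 = - \frac{93}{2} - 1944 = - \frac{3981}{2}$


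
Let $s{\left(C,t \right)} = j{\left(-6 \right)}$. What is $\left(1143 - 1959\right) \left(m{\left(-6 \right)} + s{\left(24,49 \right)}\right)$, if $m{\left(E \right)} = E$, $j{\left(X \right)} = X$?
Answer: $9792$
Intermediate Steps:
$s{\left(C,t \right)} = -6$
$\left(1143 - 1959\right) \left(m{\left(-6 \right)} + s{\left(24,49 \right)}\right) = \left(1143 - 1959\right) \left(-6 - 6\right) = \left(-816\right) \left(-12\right) = 9792$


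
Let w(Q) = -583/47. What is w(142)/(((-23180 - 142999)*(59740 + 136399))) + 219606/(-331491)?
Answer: -2385959373884329/3601559425801857 ≈ -0.66248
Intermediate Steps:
w(Q) = -583/47 (w(Q) = -583*1/47 = -583/47)
w(142)/(((-23180 - 142999)*(59740 + 136399))) + 219606/(-331491) = -583*1/((-23180 - 142999)*(59740 + 136399))/47 + 219606/(-331491) = -583/(47*((-166179*196139))) + 219606*(-1/331491) = -583/47/(-32594182881) - 73202/110497 = -583/47*(-1/32594182881) - 73202/110497 = 583/1531926595407 - 73202/110497 = -2385959373884329/3601559425801857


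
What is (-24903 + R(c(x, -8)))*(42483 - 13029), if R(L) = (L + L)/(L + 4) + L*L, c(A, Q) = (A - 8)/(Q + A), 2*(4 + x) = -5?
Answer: -3667258632/5 ≈ -7.3345e+8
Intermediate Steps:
x = -13/2 (x = -4 + (½)*(-5) = -4 - 5/2 = -13/2 ≈ -6.5000)
c(A, Q) = (-8 + A)/(A + Q)
R(L) = L² + 2*L/(4 + L) (R(L) = (2*L)/(4 + L) + L² = 2*L/(4 + L) + L² = L² + 2*L/(4 + L))
(-24903 + R(c(x, -8)))*(42483 - 13029) = (-24903 + ((-8 - 13/2)/(-13/2 - 8))*(2 + ((-8 - 13/2)/(-13/2 - 8))² + 4*((-8 - 13/2)/(-13/2 - 8)))/(4 + (-8 - 13/2)/(-13/2 - 8)))*(42483 - 13029) = (-24903 + (-29/2/(-29/2))*(2 + (-29/2/(-29/2))² + 4*(-29/2/(-29/2)))/(4 - 29/2/(-29/2)))*29454 = (-24903 + (-2/29*(-29/2))*(2 + (-2/29*(-29/2))² + 4*(-2/29*(-29/2)))/(4 - 2/29*(-29/2)))*29454 = (-24903 + 1*(2 + 1² + 4*1)/(4 + 1))*29454 = (-24903 + 1*(2 + 1 + 4)/5)*29454 = (-24903 + 1*(⅕)*7)*29454 = (-24903 + 7/5)*29454 = -124508/5*29454 = -3667258632/5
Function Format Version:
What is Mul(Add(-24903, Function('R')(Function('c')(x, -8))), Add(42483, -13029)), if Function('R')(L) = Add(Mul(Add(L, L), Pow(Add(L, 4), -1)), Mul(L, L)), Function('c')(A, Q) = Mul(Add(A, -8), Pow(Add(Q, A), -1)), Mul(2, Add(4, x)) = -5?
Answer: Rational(-3667258632, 5) ≈ -7.3345e+8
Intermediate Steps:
x = Rational(-13, 2) (x = Add(-4, Mul(Rational(1, 2), -5)) = Add(-4, Rational(-5, 2)) = Rational(-13, 2) ≈ -6.5000)
Function('c')(A, Q) = Mul(Pow(Add(A, Q), -1), Add(-8, A)) (Function('c')(A, Q) = Mul(Add(-8, A), Pow(Add(A, Q), -1)) = Mul(Pow(Add(A, Q), -1), Add(-8, A)))
Function('R')(L) = Add(Pow(L, 2), Mul(2, L, Pow(Add(4, L), -1))) (Function('R')(L) = Add(Mul(Mul(2, L), Pow(Add(4, L), -1)), Pow(L, 2)) = Add(Mul(2, L, Pow(Add(4, L), -1)), Pow(L, 2)) = Add(Pow(L, 2), Mul(2, L, Pow(Add(4, L), -1))))
Mul(Add(-24903, Function('R')(Function('c')(x, -8))), Add(42483, -13029)) = Mul(Add(-24903, Mul(Mul(Pow(Add(Rational(-13, 2), -8), -1), Add(-8, Rational(-13, 2))), Pow(Add(4, Mul(Pow(Add(Rational(-13, 2), -8), -1), Add(-8, Rational(-13, 2)))), -1), Add(2, Pow(Mul(Pow(Add(Rational(-13, 2), -8), -1), Add(-8, Rational(-13, 2))), 2), Mul(4, Mul(Pow(Add(Rational(-13, 2), -8), -1), Add(-8, Rational(-13, 2))))))), Add(42483, -13029)) = Mul(Add(-24903, Mul(Mul(Pow(Rational(-29, 2), -1), Rational(-29, 2)), Pow(Add(4, Mul(Pow(Rational(-29, 2), -1), Rational(-29, 2))), -1), Add(2, Pow(Mul(Pow(Rational(-29, 2), -1), Rational(-29, 2)), 2), Mul(4, Mul(Pow(Rational(-29, 2), -1), Rational(-29, 2)))))), 29454) = Mul(Add(-24903, Mul(Mul(Rational(-2, 29), Rational(-29, 2)), Pow(Add(4, Mul(Rational(-2, 29), Rational(-29, 2))), -1), Add(2, Pow(Mul(Rational(-2, 29), Rational(-29, 2)), 2), Mul(4, Mul(Rational(-2, 29), Rational(-29, 2)))))), 29454) = Mul(Add(-24903, Mul(1, Pow(Add(4, 1), -1), Add(2, Pow(1, 2), Mul(4, 1)))), 29454) = Mul(Add(-24903, Mul(1, Pow(5, -1), Add(2, 1, 4))), 29454) = Mul(Add(-24903, Mul(1, Rational(1, 5), 7)), 29454) = Mul(Add(-24903, Rational(7, 5)), 29454) = Mul(Rational(-124508, 5), 29454) = Rational(-3667258632, 5)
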